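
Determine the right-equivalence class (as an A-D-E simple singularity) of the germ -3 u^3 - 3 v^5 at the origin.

The Hessian of f at 0 is [[0, 0], [0, 0]] with rank 0, so corank 2. A Groebner basis of the Jacobian ideal J(f) in C{u,v} is {v^4, u^2}; counting standard monomials gives mu = 8. Corank 2; j^3 = -3*u^3 is a perfect cube, so E-series; the 5-jet and mu = 8 give E_8.

E_{8}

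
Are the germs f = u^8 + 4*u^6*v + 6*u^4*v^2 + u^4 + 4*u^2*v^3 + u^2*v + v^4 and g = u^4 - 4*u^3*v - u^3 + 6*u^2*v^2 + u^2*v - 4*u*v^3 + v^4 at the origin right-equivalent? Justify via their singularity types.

Yes.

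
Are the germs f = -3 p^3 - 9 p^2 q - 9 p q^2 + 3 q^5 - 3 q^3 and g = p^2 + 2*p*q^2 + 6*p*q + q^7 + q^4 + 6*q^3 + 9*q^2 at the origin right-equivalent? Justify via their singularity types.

The Hessian of f at 0 is [[0, 0], [0, 0]] with rank 0, so corank 2. A Groebner basis of the Jacobian ideal J(f) in C{p,q} is {q^4, p^2 + 2*p*q + q^2}; counting standard monomials gives mu = 8. Corank 2; j^3 = -3*(p + q)^3 is a perfect cube, so E-series; the 5-jet and mu = 8 give E_8. The Hessian of g at 0 is [[2, 6], [6, 18]] with rank 1, so corank 1. A Groebner basis of the Jacobian ideal J(g) in C{p,q} is {p^3 + 9*p^2*q - 27*p^2 - 108*p*q + 81*p + 243*q, p + q^2 + 3*q}; counting standard monomials gives mu = 6. Corank 1: A-series; mu = 6 gives A_6. f is E_8 but g is A_6, hence not right-equivalent.

No.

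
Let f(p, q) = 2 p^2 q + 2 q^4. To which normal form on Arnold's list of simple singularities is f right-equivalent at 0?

D_5

The Hessian of f at 0 has rank 0. Corank 2; j^3 = 2*p^2*q has shape L^2 M (L != M), so D-series; mu = 5 gives D_5.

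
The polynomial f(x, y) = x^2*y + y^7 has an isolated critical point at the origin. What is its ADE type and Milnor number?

The Hessian of f at 0 is [[0, 0], [0, 0]] with rank 0, so corank 2. A Groebner basis of the Jacobian ideal J(f) in C{x,y} is {x^2/7 + y^6, x^3, x*y}; counting standard monomials gives mu = 8. Corank 2; j^3 = x^2*y has shape L^2 M (L != M), so D-series; mu = 8 gives D_8.

Type D_8, Milnor number mu = 8.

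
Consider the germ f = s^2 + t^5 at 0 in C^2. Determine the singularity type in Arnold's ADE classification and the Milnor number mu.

The Hessian of f at 0 is [[2, 0], [0, 0]] with rank 1, so corank 1. A Groebner basis of the Jacobian ideal J(f) in C{s,t} is {t^4, s}; counting standard monomials gives mu = 4. Corank 1: A-series; mu = 4 gives A_4.

Type A_{4}, Milnor number mu = 4.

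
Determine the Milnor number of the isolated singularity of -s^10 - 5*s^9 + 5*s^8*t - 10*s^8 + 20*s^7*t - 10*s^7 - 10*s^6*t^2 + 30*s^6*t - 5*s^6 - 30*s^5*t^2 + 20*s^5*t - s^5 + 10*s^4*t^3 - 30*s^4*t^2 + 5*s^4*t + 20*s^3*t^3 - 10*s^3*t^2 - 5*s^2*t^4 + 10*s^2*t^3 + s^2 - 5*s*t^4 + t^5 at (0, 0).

4

The Hessian of f at 0 is [[2, 0], [0, 0]] with rank 1, so corank 1. A Groebner basis of the Jacobian ideal J(f) in C{s,t} is {t^4, s}; counting standard monomials gives mu = 4. Corank 1: A-series; mu = 4 gives A_4.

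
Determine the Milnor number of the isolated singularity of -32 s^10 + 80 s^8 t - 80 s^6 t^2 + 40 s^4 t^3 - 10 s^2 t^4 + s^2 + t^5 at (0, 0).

The Hessian of f at 0 is [[2, 0], [0, 0]] with rank 1, so corank 1. A Groebner basis of the Jacobian ideal J(f) in C{s,t} is {t^4, s}; counting standard monomials gives mu = 4. Corank 1: A-series; mu = 4 gives A_4.

4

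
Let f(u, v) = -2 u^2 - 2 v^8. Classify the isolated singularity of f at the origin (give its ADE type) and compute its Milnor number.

Type A_7, Milnor number mu = 7.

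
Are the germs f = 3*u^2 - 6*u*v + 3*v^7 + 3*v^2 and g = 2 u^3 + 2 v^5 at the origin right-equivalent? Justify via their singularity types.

No.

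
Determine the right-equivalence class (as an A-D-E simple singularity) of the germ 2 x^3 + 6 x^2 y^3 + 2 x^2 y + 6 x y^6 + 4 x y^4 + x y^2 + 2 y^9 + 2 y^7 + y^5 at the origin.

D4

The Hessian of f at 0 is [[0, 0], [0, 0]] with rank 0, so corank 2. A Groebner basis of the Jacobian ideal J(f) in C{x,y} is {y^3, x^2 + y^2/2, x*y - y^2/2}; counting standard monomials gives mu = 4. Corank 2; j^3 = x*(2*x^2 + 2*x*y + y^2) splits into three distinct lines over C (the quadratic factor has nonzero discriminant), so D_4.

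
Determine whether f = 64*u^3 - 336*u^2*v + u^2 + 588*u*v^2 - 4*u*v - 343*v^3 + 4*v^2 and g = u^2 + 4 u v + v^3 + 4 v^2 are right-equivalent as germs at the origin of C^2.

Yes.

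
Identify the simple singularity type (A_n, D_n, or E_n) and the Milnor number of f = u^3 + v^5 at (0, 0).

Type E8, Milnor number mu = 8.

The Hessian of f at 0 has rank 0. Corank 2; j^3 = u^3 is a perfect cube, so E-series; the 5-jet and mu = 8 give E_8.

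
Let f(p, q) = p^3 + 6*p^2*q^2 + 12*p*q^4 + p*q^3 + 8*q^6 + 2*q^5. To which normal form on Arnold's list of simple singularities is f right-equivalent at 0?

E_7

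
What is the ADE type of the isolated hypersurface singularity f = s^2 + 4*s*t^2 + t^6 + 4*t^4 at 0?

A_5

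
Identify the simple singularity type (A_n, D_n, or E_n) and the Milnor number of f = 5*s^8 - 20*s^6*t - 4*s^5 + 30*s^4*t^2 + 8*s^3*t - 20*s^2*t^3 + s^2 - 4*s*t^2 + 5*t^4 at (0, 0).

Type A3, Milnor number mu = 3.

The Hessian of f at 0 is [[2, 0], [0, 0]] with rank 1, so corank 1. A Groebner basis of the Jacobian ideal J(f) in C{s,t} is {s^2, s*t, -s/2 + t^2}; counting standard monomials gives mu = 3. Corank 1: A-series; mu = 3 gives A_3.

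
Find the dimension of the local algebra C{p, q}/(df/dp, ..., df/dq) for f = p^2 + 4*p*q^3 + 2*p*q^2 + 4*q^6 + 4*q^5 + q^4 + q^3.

2

The Hessian of f at 0 has rank 1. Corank 1: A-series; mu = 2 gives A_2.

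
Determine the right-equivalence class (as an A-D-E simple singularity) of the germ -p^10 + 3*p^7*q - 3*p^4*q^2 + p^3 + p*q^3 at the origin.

E7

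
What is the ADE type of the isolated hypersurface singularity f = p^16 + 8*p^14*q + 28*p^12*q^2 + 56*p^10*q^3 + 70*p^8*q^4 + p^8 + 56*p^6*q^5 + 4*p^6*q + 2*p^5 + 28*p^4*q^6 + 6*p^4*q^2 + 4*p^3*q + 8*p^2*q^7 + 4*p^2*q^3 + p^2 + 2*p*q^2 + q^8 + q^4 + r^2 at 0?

The Hessian of f at 0 is [[2, 0, 0], [0, 0, 0], [0, 0, 2]] with rank 2, so corank 1. A Groebner basis of the Jacobian ideal J(f) in C{p,q,r} is {-p^2 + q^4, p^3 - p*q/2 - q^3/2, p^2*q + p/2 + q^2/2, p^2 + p*q^2, r}; counting standard monomials gives mu = 7. Corank 1: A-series; mu = 7 gives A_7.

A_{7}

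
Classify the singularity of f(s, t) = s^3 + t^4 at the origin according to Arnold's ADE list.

E_6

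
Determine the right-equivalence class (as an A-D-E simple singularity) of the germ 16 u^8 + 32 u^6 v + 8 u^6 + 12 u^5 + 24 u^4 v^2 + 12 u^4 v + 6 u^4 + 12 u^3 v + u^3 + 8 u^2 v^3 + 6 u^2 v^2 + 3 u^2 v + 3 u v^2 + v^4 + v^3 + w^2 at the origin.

E_{6}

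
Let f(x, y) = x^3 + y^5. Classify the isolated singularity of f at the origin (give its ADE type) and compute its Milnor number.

Type E_{8}, Milnor number mu = 8.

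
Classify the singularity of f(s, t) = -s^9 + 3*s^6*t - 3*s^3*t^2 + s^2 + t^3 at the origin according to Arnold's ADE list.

A_{2}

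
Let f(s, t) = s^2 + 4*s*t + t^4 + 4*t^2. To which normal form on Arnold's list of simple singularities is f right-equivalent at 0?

A3

The Hessian of f at 0 is [[2, 4], [4, 8]] with rank 1, so corank 1. A Groebner basis of the Jacobian ideal J(f) in C{s,t} is {t^3, s + 2*t}; counting standard monomials gives mu = 3. Corank 1: A-series; mu = 3 gives A_3.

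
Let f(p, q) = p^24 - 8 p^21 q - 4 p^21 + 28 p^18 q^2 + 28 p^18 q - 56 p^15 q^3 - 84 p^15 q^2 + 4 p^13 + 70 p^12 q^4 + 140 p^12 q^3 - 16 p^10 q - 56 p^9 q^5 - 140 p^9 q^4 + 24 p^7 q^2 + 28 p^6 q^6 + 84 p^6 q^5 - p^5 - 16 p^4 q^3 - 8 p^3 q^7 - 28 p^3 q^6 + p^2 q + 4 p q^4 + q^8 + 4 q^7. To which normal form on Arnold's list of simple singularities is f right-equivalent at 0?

D_9

The Hessian of f at 0 has rank 0. Corank 2; j^3 = p^2*q has shape L^2 M (L != M), so D-series; mu = 9 gives D_9.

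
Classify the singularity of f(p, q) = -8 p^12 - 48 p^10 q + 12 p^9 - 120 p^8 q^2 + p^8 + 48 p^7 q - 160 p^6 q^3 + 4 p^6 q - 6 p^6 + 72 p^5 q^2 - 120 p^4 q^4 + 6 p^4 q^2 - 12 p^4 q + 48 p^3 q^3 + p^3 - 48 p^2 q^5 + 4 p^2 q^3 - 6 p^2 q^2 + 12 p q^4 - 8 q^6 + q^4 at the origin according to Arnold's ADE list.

The Hessian of f at 0 is [[0, 0], [0, 0]] with rank 0, so corank 2. A Groebner basis of the Jacobian ideal J(f) in C{p,q} is {p^3, p^2*q, -p^2/4 + p*q^2, q^3}; counting standard monomials gives mu = 6. Corank 2; j^3 = p^3 is a perfect cube, so E-series; the 4-jet and mu = 6 give E_6.

E_{6}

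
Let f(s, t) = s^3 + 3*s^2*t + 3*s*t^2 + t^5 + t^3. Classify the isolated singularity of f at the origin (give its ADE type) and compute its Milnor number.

Type E_{8}, Milnor number mu = 8.

The Hessian of f at 0 has rank 0. Corank 2; j^3 = (s + t)^3 is a perfect cube, so E-series; the 5-jet and mu = 8 give E_8.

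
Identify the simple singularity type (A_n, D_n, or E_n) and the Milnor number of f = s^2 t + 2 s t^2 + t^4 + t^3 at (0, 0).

Type D_5, Milnor number mu = 5.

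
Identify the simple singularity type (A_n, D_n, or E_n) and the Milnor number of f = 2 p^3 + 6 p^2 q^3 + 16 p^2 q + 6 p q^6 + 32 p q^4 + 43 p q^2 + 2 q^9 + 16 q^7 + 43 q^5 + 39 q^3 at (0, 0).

The Hessian of f at 0 has rank 0. Corank 2; j^3 = (p + 3*q)*(2*p^2 + 10*p*q + 13*q^2) splits into three distinct lines over C (the quadratic factor has nonzero discriminant), so D_4.

Type D4, Milnor number mu = 4.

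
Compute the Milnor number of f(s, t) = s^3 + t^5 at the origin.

8

The Hessian of f at 0 has rank 0. Corank 2; j^3 = s^3 is a perfect cube, so E-series; the 5-jet and mu = 8 give E_8.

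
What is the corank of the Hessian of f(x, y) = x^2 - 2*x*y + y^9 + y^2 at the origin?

1

The Hessian at 0 is [[2, -2], [-2, 2]] of rank 1; hence corank 1.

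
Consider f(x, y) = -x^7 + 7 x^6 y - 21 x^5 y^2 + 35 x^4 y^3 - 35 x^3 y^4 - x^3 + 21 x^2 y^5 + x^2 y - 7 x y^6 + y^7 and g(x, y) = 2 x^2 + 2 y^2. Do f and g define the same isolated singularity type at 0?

The Hessian of f at 0 has rank 0. Corank 2; j^3 = -x^2*(x - y) has shape L^2 M (L != M), so D-series; mu = 8 gives D_8. The Hessian of g at 0 has rank 2. Corank 0: nondegenerate Morse point, so A_1. f is D_8 but g is A_1, hence not right-equivalent.

No.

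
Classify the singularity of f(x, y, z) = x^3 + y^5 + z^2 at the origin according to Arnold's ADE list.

The Hessian of f at 0 has rank 1. Corank 2; j^3 = x^3 is a perfect cube, so E-series; the 5-jet and mu = 8 give E_8.

E_{8}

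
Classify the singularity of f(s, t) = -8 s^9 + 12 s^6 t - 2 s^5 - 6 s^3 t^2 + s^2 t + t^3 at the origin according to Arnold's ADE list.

D_4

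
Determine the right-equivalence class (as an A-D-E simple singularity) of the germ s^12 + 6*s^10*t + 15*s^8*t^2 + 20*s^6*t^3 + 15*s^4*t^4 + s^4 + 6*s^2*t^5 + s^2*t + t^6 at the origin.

D_{7}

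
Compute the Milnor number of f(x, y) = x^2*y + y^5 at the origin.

The Hessian of f at 0 is [[0, 0], [0, 0]] with rank 0, so corank 2. A Groebner basis of the Jacobian ideal J(f) in C{x,y} is {x^2/5 + y^4, x^3, x*y}; counting standard monomials gives mu = 6. Corank 2; j^3 = x^2*y has shape L^2 M (L != M), so D-series; mu = 6 gives D_6.

6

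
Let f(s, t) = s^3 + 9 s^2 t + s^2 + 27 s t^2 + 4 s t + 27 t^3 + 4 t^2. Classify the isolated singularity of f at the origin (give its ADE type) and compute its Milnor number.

Type A2, Milnor number mu = 2.

The Hessian of f at 0 has rank 1. Corank 1: A-series; mu = 2 gives A_2.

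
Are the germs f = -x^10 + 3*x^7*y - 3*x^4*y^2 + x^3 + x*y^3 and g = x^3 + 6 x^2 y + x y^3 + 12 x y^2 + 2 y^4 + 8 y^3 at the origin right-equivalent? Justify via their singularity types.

The Hessian of f at 0 has rank 0. Corank 2; j^3 = x^3 is a perfect cube, so E-series; the 4-jet and mu = 7 give E_7. The Hessian of g at 0 has rank 0. Corank 2; j^3 = (x + 2*y)^3 is a perfect cube, so E-series; the 4-jet and mu = 7 give E_7. Both have type E_7, hence right-equivalent.

Yes.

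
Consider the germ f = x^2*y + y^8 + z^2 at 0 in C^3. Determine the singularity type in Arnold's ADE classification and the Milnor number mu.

The Hessian of f at 0 is [[0, 0, 0], [0, 0, 0], [0, 0, 2]] with rank 1, so corank 2. A Groebner basis of the Jacobian ideal J(f) in C{x,y,z} is {x^2/8 + y^7, x^3, x*y, z}; counting standard monomials gives mu = 9. Corank 2; j^3 = x^2*y has shape L^2 M (L != M), so D-series; mu = 9 gives D_9.

Type D_9, Milnor number mu = 9.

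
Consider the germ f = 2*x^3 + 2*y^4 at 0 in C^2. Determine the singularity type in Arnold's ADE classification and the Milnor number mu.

The Hessian of f at 0 has rank 0. Corank 2; j^3 = 2*x^3 is a perfect cube, so E-series; the 4-jet and mu = 6 give E_6.

Type E_{6}, Milnor number mu = 6.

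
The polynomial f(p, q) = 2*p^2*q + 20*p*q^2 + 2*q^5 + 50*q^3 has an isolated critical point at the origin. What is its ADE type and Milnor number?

Type D_{6}, Milnor number mu = 6.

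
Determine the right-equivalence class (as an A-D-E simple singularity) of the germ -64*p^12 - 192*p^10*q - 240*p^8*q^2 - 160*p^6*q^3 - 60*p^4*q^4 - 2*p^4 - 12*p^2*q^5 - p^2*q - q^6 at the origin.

The Hessian of f at 0 has rank 0. Corank 2; j^3 = -p^2*q has shape L^2 M (L != M), so D-series; mu = 7 gives D_7.

D_{7}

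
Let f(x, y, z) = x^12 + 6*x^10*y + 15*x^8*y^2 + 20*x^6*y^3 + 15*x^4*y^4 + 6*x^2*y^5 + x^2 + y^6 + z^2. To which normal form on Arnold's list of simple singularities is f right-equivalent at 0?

The Hessian of f at 0 is [[2, 0, 0], [0, 0, 0], [0, 0, 2]] with rank 2, so corank 1. A Groebner basis of the Jacobian ideal J(f) in C{x,y,z} is {y^5, x, z}; counting standard monomials gives mu = 5. Corank 1: A-series; mu = 5 gives A_5.

A_{5}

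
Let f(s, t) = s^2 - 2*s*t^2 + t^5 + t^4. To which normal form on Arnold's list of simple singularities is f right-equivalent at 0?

A4

The Hessian of f at 0 has rank 1. Corank 1: A-series; mu = 4 gives A_4.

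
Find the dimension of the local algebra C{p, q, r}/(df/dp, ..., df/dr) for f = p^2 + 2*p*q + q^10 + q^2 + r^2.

The Hessian of f at 0 is [[2, 2, 0], [2, 2, 0], [0, 0, 2]] with rank 2, so corank 1. A Groebner basis of the Jacobian ideal J(f) in C{p,q,r} is {q^9, p + q, r}; counting standard monomials gives mu = 9. Corank 1: A-series; mu = 9 gives A_9.

9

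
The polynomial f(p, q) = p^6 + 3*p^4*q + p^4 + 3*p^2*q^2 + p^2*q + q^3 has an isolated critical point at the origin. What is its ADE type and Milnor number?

The Hessian of f at 0 is [[0, 0], [0, 0]] with rank 0, so corank 2. A Groebner basis of the Jacobian ideal J(f) in C{p,q} is {q^3, p^2 + 3*q^2, p*q}; counting standard monomials gives mu = 4. Corank 2; j^3 = q*(p^2 + q^2) splits into three distinct lines over C (the quadratic factor has nonzero discriminant), so D_4.

Type D_{4}, Milnor number mu = 4.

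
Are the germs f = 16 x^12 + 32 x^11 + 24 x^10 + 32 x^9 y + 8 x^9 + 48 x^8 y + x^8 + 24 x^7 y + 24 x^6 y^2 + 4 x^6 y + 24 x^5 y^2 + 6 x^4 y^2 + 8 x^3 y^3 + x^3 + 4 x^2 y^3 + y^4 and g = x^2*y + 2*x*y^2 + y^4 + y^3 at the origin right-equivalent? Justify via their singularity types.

No.

The Hessian of f at 0 has rank 0. Corank 2; j^3 = x^3 is a perfect cube, so E-series; the 4-jet and mu = 6 give E_6. The Hessian of g at 0 has rank 0. Corank 2; j^3 = y*(x + y)^2 has shape L^2 M (L != M), so D-series; mu = 5 gives D_5. f is E_6 but g is D_5, hence not right-equivalent.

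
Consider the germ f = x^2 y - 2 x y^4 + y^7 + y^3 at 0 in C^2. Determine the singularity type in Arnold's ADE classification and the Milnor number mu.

Type D4, Milnor number mu = 4.

The Hessian of f at 0 has rank 0. Corank 2; j^3 = y*(x^2 + y^2) splits into three distinct lines over C (the quadratic factor has nonzero discriminant), so D_4.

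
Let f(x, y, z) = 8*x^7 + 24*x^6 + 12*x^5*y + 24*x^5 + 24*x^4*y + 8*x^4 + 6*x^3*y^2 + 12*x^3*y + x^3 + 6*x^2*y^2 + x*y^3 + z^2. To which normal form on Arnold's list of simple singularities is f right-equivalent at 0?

The Hessian of f at 0 is [[0, 0, 0], [0, 0, 0], [0, 0, 2]] with rank 1, so corank 2. A Groebner basis of the Jacobian ideal J(f) in C{x,y,z} is {3*x^2/4 + y^4 + y^3/4, x^3, x^2*y - x^2/4 - y^3/12, x^2 + x*y^2 + y^3/3, z}; counting standard monomials gives mu = 7. Corank 2; j^3 = x^3 is a perfect cube, so E-series; the 4-jet and mu = 7 give E_7.

E_{7}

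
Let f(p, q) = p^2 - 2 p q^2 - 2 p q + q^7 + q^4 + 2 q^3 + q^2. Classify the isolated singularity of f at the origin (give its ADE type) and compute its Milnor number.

Type A_{6}, Milnor number mu = 6.

The Hessian of f at 0 is [[2, -2], [-2, 2]] with rank 1, so corank 1. A Groebner basis of the Jacobian ideal J(f) in C{p,q} is {p^3 - 3*p^2*q + 3*p^2 - 4*p*q + p - q, -p + q^2 + q}; counting standard monomials gives mu = 6. Corank 1: A-series; mu = 6 gives A_6.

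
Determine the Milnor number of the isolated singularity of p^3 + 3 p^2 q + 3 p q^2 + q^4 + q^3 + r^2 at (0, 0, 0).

The Hessian of f at 0 has rank 1. Corank 2; j^3 = (p + q)^3 is a perfect cube, so E-series; the 4-jet and mu = 6 give E_6.

6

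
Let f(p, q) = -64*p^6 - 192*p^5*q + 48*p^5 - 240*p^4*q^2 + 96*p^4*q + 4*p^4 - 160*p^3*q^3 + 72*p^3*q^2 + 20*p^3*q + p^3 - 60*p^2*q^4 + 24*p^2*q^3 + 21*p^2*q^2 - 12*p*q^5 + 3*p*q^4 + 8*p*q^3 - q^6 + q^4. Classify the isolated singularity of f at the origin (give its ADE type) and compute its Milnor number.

The Hessian of f at 0 is [[0, 0], [0, 0]] with rank 0, so corank 2. A Groebner basis of the Jacobian ideal J(f) in C{p,q} is {p^3, p^2*q, -p^2/2 + p*q^2, 3*p^2 + q^3}; counting standard monomials gives mu = 6. Corank 2; j^3 = p^3 is a perfect cube, so E-series; the 4-jet and mu = 6 give E_6.

Type E6, Milnor number mu = 6.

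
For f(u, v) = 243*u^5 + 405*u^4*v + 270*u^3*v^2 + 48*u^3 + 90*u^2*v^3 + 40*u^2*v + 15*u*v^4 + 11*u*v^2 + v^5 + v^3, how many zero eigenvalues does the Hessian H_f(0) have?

2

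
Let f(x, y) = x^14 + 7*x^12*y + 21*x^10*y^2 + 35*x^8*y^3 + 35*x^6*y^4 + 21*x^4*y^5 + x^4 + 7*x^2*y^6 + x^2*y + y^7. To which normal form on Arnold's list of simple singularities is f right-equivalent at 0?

D8

The Hessian of f at 0 is [[0, 0], [0, 0]] with rank 0, so corank 2. A Groebner basis of the Jacobian ideal J(f) in C{x,y} is {x^2/7 + y^6, x^3, x*y}; counting standard monomials gives mu = 8. Corank 2; j^3 = x^2*y has shape L^2 M (L != M), so D-series; mu = 8 gives D_8.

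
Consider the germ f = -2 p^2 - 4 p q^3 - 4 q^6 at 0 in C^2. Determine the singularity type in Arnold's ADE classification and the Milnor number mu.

Type A5, Milnor number mu = 5.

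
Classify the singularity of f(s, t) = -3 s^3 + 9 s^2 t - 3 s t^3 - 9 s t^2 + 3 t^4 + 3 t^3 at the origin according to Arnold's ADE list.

E7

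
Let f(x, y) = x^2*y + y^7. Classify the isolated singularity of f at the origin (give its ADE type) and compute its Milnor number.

Type D8, Milnor number mu = 8.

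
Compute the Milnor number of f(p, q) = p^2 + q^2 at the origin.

1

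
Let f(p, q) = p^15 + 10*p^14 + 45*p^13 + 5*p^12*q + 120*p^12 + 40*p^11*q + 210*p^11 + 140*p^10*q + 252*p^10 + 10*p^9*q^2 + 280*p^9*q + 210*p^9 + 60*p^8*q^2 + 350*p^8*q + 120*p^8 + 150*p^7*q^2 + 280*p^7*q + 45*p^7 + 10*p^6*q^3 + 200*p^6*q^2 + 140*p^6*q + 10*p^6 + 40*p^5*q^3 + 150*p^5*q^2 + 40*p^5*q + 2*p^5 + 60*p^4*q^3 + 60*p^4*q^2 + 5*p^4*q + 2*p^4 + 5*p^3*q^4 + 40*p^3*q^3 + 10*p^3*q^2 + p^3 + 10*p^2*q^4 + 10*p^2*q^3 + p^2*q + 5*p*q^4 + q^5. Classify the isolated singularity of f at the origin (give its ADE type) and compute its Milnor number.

The Hessian of f at 0 has rank 0. Corank 2; j^3 = p^2*(p + q) has shape L^2 M (L != M), so D-series; mu = 6 gives D_6.

Type D_6, Milnor number mu = 6.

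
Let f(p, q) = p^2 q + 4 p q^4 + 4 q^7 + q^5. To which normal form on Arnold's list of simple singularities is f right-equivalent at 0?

D_6

The Hessian of f at 0 is [[0, 0], [0, 0]] with rank 0, so corank 2. A Groebner basis of the Jacobian ideal J(f) in C{p,q} is {p*q/2 + q^4, p*q^2, p^2 - 5*p*q/2}; counting standard monomials gives mu = 6. Corank 2; j^3 = p^2*q has shape L^2 M (L != M), so D-series; mu = 6 gives D_6.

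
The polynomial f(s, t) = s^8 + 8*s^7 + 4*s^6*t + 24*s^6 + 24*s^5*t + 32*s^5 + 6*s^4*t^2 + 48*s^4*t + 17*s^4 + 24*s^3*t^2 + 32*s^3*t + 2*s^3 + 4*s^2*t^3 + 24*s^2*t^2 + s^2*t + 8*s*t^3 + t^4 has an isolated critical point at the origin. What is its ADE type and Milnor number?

Type D_5, Milnor number mu = 5.

The Hessian of f at 0 is [[0, 0], [0, 0]] with rank 0, so corank 2. A Groebner basis of the Jacobian ideal J(f) in C{s,t} is {s*t^2, -s*t/8 + t^3, s^2 + s*t/2}; counting standard monomials gives mu = 5. Corank 2; j^3 = s^2*(2*s + t) has shape L^2 M (L != M), so D-series; mu = 5 gives D_5.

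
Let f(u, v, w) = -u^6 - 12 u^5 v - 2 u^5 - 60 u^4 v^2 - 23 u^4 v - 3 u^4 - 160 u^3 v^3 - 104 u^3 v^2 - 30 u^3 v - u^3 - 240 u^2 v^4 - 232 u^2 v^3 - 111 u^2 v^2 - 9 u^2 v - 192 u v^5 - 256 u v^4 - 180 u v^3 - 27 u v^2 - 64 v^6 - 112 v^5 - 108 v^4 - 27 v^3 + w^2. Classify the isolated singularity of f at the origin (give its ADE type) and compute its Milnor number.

Type E_{8}, Milnor number mu = 8.

The Hessian of f at 0 is [[0, 0, 0], [0, 0, 0], [0, 0, 2]] with rank 1, so corank 2. A Groebner basis of the Jacobian ideal J(f) in C{u,v,w} is {-11*u^2/8 + u*v^3 - 11*u*v^2/4 - 33*u*v/4 - 33*v^3/4 - 99*v^2/8, u^2/2 + u*v^2 + 3*u*v + v^4 + 3*v^3 + 9*v^2/2, u^3 + 9*u^2/4 - 45*u*v^2/2 + 27*u*v/2 - 81*v^3/2 + 81*v^2/4, u^2*v - u^2/4 + 11*u*v^2/2 - 3*u*v/2 + 15*v^3/2 - 9*v^2/4, w}; counting standard monomials gives mu = 8. Corank 2; j^3 = -(u + 3*v)^3 is a perfect cube, so E-series; the 5-jet and mu = 8 give E_8.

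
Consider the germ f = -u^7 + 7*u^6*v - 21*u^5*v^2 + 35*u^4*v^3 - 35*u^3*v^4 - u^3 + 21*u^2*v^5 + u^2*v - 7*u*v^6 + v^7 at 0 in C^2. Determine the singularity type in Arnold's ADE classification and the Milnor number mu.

The Hessian of f at 0 has rank 0. Corank 2; j^3 = -u^2*(u - v) has shape L^2 M (L != M), so D-series; mu = 8 gives D_8.

Type D8, Milnor number mu = 8.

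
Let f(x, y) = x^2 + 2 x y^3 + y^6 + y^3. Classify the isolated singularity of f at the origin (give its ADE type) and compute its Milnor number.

Type A_{2}, Milnor number mu = 2.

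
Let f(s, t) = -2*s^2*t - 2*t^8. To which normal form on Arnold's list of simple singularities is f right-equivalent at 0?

D_{9}

The Hessian of f at 0 is [[0, 0], [0, 0]] with rank 0, so corank 2. A Groebner basis of the Jacobian ideal J(f) in C{s,t} is {s^2/8 + t^7, s^3, s*t}; counting standard monomials gives mu = 9. Corank 2; j^3 = -2*s^2*t has shape L^2 M (L != M), so D-series; mu = 9 gives D_9.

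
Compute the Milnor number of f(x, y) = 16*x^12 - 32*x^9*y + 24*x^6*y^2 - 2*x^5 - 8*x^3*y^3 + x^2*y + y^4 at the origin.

The Hessian of f at 0 is [[0, 0], [0, 0]] with rank 0, so corank 2. A Groebner basis of the Jacobian ideal J(f) in C{x,y} is {x^3, x^2/4 + y^3, x*y}; counting standard monomials gives mu = 5. Corank 2; j^3 = x^2*y has shape L^2 M (L != M), so D-series; mu = 5 gives D_5.

5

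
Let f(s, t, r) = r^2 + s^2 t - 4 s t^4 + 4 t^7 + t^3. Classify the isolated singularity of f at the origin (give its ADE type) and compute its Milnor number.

Type D_4, Milnor number mu = 4.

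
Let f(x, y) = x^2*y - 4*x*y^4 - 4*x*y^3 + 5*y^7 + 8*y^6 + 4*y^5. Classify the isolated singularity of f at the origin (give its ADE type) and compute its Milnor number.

Type D_8, Milnor number mu = 8.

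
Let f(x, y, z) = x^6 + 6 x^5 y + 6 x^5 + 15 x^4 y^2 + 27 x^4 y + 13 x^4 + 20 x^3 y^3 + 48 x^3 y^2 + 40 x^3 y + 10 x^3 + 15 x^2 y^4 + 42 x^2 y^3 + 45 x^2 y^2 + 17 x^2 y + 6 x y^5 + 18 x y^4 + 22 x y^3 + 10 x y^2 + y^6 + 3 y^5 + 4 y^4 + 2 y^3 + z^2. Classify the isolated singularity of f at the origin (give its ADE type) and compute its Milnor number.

The Hessian of f at 0 has rank 1. Corank 2; j^3 = (2*x + y)*(5*x^2 + 6*x*y + 2*y^2) splits into three distinct lines over C (the quadratic factor has nonzero discriminant), so D_4.

Type D4, Milnor number mu = 4.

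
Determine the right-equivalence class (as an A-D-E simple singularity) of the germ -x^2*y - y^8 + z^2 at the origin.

D9

The Hessian of f at 0 has rank 1. Corank 2; j^3 = -x^2*y has shape L^2 M (L != M), so D-series; mu = 9 gives D_9.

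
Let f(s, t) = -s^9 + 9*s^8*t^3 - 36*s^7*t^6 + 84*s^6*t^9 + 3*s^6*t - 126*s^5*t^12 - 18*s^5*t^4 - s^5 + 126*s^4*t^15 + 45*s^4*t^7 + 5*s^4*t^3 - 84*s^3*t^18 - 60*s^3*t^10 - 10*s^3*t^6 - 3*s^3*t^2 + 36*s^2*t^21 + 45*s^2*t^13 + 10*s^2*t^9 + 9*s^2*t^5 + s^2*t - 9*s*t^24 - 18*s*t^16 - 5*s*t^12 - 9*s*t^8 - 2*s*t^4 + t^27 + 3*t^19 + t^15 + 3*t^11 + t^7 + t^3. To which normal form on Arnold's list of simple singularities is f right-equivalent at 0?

D_{4}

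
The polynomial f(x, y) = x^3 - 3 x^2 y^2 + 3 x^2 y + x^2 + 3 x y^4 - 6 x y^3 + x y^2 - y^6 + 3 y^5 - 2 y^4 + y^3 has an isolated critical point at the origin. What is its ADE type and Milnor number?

The Hessian of f at 0 is [[2, 0], [0, 0]] with rank 1, so corank 1. A Groebner basis of the Jacobian ideal J(f) in C{x,y} is {y^2, x}; counting standard monomials gives mu = 2. Corank 1: A-series; mu = 2 gives A_2.

Type A2, Milnor number mu = 2.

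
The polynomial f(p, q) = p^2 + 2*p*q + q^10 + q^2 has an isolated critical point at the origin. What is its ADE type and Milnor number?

Type A_9, Milnor number mu = 9.

The Hessian of f at 0 is [[2, 2], [2, 2]] with rank 1, so corank 1. A Groebner basis of the Jacobian ideal J(f) in C{p,q} is {q^9, p + q}; counting standard monomials gives mu = 9. Corank 1: A-series; mu = 9 gives A_9.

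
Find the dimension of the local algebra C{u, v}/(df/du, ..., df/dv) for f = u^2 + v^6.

5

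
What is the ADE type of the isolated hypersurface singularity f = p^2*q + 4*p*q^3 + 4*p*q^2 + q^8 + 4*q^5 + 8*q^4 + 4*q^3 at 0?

The Hessian of f at 0 has rank 0. Corank 2; j^3 = q*(p + 2*q)^2 has shape L^2 M (L != M), so D-series; mu = 9 gives D_9.

D_9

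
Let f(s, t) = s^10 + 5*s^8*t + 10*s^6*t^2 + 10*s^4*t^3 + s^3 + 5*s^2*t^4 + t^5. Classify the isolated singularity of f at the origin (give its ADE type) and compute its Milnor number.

The Hessian of f at 0 is [[0, 0], [0, 0]] with rank 0, so corank 2. A Groebner basis of the Jacobian ideal J(f) in C{s,t} is {t^4, s^2}; counting standard monomials gives mu = 8. Corank 2; j^3 = s^3 is a perfect cube, so E-series; the 5-jet and mu = 8 give E_8.

Type E_8, Milnor number mu = 8.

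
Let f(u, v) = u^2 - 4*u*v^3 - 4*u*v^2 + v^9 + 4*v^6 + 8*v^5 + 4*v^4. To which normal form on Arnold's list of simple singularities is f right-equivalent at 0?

A8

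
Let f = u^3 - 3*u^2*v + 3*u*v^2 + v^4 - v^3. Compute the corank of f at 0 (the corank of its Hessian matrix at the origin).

2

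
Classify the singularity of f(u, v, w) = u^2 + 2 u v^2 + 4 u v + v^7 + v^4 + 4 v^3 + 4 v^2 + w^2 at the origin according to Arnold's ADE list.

A_6

The Hessian of f at 0 has rank 2. Corank 1: A-series; mu = 6 gives A_6.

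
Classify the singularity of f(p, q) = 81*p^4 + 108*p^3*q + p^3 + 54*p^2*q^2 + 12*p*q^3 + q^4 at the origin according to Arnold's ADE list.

The Hessian of f at 0 has rank 0. Corank 2; j^3 = p^3 is a perfect cube, so E-series; the 4-jet and mu = 6 give E_6.

E_6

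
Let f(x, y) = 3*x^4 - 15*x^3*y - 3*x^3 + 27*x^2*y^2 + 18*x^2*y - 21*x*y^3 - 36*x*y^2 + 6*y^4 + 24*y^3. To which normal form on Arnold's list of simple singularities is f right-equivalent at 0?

The Hessian of f at 0 is [[0, 0], [0, 0]] with rank 0, so corank 2. A Groebner basis of the Jacobian ideal J(f) in C{x,y} is {3*x^2 - 12*x*y + y^4 - y^3 + 12*y^2, x^3 - 18*x^2 + 72*x*y - 2*y^3 - 72*y^2, x^2*y - 7*x^2 + 28*x*y - 5*y^3/3 - 28*y^2, -2*x^2 + x*y^2 + 8*x*y - 4*y^3/3 - 8*y^2}; counting standard monomials gives mu = 7. Corank 2; j^3 = -3*(x - 2*y)^3 is a perfect cube, so E-series; the 4-jet and mu = 7 give E_7.

E_{7}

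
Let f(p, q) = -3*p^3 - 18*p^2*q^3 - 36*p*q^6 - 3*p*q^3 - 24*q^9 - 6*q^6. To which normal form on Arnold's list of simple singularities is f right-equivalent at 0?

E7

The Hessian of f at 0 has rank 0. Corank 2; j^3 = -3*p^3 is a perfect cube, so E-series; the 4-jet and mu = 7 give E_7.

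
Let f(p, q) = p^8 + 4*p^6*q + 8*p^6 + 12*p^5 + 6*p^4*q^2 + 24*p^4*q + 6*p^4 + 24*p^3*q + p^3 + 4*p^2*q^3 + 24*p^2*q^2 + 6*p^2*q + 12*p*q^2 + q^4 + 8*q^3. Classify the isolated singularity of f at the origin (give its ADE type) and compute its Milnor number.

Type E_{6}, Milnor number mu = 6.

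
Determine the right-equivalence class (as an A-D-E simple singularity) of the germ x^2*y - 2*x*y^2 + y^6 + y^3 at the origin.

D7

The Hessian of f at 0 is [[0, 0], [0, 0]] with rank 0, so corank 2. A Groebner basis of the Jacobian ideal J(f) in C{x,y} is {x^2/6 + y^5 - y^2/6, x^3 - y^3, x*y - y^2}; counting standard monomials gives mu = 7. Corank 2; j^3 = y*(x - y)^2 has shape L^2 M (L != M), so D-series; mu = 7 gives D_7.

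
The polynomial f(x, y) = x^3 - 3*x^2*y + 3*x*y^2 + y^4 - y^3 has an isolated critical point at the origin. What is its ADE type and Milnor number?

Type E6, Milnor number mu = 6.

The Hessian of f at 0 has rank 0. Corank 2; j^3 = (x - y)^3 is a perfect cube, so E-series; the 4-jet and mu = 6 give E_6.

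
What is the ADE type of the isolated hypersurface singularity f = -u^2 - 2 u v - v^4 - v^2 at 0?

A_{3}

The Hessian of f at 0 is [[-2, -2], [-2, -2]] with rank 1, so corank 1. A Groebner basis of the Jacobian ideal J(f) in C{u,v} is {v^3, u + v}; counting standard monomials gives mu = 3. Corank 1: A-series; mu = 3 gives A_3.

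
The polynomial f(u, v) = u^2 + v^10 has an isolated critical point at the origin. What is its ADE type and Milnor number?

Type A_9, Milnor number mu = 9.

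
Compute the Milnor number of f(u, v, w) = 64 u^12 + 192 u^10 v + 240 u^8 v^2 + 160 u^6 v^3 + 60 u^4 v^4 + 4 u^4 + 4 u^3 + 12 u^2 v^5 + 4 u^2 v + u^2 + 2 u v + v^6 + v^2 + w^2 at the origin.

The Hessian of f at 0 has rank 2. Corank 1: A-series; mu = 5 gives A_5.

5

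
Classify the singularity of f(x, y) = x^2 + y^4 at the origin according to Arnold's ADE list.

A_3

The Hessian of f at 0 is [[2, 0], [0, 0]] with rank 1, so corank 1. A Groebner basis of the Jacobian ideal J(f) in C{x,y} is {y^3, x}; counting standard monomials gives mu = 3. Corank 1: A-series; mu = 3 gives A_3.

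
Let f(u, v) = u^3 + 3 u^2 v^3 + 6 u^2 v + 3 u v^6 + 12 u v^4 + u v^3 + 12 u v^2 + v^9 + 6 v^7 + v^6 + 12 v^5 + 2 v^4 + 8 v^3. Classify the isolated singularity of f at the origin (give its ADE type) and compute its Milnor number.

Type E_7, Milnor number mu = 7.

The Hessian of f at 0 is [[0, 0], [0, 0]] with rank 0, so corank 2. A Groebner basis of the Jacobian ideal J(f) in C{u,v} is {u^3 + 6*u^2*v + 48*u^2 + 192*u*v + 192*v^2, -6*u^2 + u*v^2 - 24*u*v - 24*v^2, 3*u^2 + 12*u*v + v^3 + 12*v^2}; counting standard monomials gives mu = 7. Corank 2; j^3 = (u + 2*v)^3 is a perfect cube, so E-series; the 4-jet and mu = 7 give E_7.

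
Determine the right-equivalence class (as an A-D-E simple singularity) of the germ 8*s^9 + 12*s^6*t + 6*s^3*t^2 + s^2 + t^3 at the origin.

The Hessian of f at 0 has rank 1. Corank 1: A-series; mu = 2 gives A_2.

A_{2}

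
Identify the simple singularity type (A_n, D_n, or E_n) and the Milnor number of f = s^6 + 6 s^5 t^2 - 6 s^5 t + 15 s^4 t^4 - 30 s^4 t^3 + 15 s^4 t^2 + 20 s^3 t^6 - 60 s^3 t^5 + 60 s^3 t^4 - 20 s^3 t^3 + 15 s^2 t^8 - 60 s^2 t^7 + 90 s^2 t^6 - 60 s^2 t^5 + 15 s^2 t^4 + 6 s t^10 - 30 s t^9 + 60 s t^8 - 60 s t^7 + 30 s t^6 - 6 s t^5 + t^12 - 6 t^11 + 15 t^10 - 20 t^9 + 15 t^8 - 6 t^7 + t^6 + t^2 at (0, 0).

The Hessian of f at 0 has rank 1. Corank 1: A-series; mu = 5 gives A_5.

Type A5, Milnor number mu = 5.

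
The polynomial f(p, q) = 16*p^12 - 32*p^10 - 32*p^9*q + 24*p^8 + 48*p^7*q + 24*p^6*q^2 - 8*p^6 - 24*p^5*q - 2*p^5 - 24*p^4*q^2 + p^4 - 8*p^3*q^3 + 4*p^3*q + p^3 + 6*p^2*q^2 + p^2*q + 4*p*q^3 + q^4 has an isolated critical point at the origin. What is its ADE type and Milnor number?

The Hessian of f at 0 is [[0, 0], [0, 0]] with rank 0, so corank 2. A Groebner basis of the Jacobian ideal J(f) in C{p,q} is {p*q^2, -p*q/4 + q^3, p^2 + p*q}; counting standard monomials gives mu = 5. Corank 2; j^3 = p^2*(p + q) has shape L^2 M (L != M), so D-series; mu = 5 gives D_5.

Type D5, Milnor number mu = 5.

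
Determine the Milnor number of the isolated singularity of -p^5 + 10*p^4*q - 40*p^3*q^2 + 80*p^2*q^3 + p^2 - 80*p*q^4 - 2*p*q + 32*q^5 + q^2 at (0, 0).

4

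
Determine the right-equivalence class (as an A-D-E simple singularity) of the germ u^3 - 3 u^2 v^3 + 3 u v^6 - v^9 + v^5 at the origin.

E_8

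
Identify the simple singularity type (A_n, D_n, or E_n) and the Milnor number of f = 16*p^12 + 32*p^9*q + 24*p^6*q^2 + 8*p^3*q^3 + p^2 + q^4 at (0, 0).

Type A3, Milnor number mu = 3.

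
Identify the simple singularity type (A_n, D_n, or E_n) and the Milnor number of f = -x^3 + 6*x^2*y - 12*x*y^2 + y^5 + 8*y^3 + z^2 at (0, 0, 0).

Type E_{8}, Milnor number mu = 8.

The Hessian of f at 0 is [[0, 0, 0], [0, 0, 0], [0, 0, 2]] with rank 1, so corank 2. A Groebner basis of the Jacobian ideal J(f) in C{x,y,z} is {y^4, x^2 - 4*x*y + 4*y^2, z}; counting standard monomials gives mu = 8. Corank 2; j^3 = -(x - 2*y)^3 is a perfect cube, so E-series; the 5-jet and mu = 8 give E_8.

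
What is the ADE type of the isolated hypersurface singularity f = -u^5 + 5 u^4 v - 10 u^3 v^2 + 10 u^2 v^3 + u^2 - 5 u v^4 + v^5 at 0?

The Hessian of f at 0 has rank 1. Corank 1: A-series; mu = 4 gives A_4.

A_{4}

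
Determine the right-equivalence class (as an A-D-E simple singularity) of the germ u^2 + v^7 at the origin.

A_{6}

The Hessian of f at 0 is [[2, 0], [0, 0]] with rank 1, so corank 1. A Groebner basis of the Jacobian ideal J(f) in C{u,v} is {v^6, u}; counting standard monomials gives mu = 6. Corank 1: A-series; mu = 6 gives A_6.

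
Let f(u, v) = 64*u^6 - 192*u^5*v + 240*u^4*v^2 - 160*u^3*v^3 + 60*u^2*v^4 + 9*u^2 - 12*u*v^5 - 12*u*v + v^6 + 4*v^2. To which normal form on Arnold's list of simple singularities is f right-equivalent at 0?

The Hessian of f at 0 is [[18, -12], [-12, 8]] with rank 1, so corank 1. A Groebner basis of the Jacobian ideal J(f) in C{u,v} is {v^5, u - 2*v/3}; counting standard monomials gives mu = 5. Corank 1: A-series; mu = 5 gives A_5.

A_5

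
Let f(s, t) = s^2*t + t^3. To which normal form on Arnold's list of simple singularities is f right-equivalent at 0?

The Hessian of f at 0 has rank 0. Corank 2; j^3 = t*(s^2 + t^2) splits into three distinct lines over C (the quadratic factor has nonzero discriminant), so D_4.

D_4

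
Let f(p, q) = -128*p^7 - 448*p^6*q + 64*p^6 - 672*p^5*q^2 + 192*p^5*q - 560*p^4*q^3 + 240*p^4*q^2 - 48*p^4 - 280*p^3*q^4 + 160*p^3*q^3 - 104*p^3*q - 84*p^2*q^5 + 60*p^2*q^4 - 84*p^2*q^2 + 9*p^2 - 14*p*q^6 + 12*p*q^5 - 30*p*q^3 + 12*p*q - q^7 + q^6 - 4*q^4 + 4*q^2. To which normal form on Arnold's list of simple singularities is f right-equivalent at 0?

The Hessian of f at 0 has rank 1. Corank 1: A-series; mu = 6 gives A_6.

A_6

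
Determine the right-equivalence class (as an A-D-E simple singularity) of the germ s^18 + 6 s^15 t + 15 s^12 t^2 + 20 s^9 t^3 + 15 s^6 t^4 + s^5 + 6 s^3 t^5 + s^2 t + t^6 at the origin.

D_7

The Hessian of f at 0 has rank 0. Corank 2; j^3 = s^2*t has shape L^2 M (L != M), so D-series; mu = 7 gives D_7.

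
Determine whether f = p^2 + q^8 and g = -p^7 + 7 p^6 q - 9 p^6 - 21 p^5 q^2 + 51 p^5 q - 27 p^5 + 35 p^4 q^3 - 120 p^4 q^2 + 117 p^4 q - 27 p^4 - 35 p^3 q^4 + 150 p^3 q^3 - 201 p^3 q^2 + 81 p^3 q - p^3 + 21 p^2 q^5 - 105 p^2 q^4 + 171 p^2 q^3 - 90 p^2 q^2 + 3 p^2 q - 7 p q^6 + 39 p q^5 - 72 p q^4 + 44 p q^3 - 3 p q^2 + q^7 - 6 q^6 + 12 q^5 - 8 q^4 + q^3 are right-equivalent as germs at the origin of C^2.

The Hessian of f at 0 is [[2, 0], [0, 0]] with rank 1, so corank 1. A Groebner basis of the Jacobian ideal J(f) in C{p,q} is {q^7, p}; counting standard monomials gives mu = 7. Corank 1: A-series; mu = 7 gives A_7. The Hessian of g at 0 is [[0, 0], [0, 0]] with rank 0, so corank 2. A Groebner basis of the Jacobian ideal J(g) in C{p,q} is {p^2/3 - 2*p*q/3 + q^4 + q^3/9 + q^2/3, p^3 + 5*p^2/3 - 10*p*q/3 - 4*q^3/9 + 5*q^2/3, p^2*q + 11*p^2/9 - 22*p*q/9 - 16*q^3/27 + 11*q^2/9, 2*p^2/3 + p*q^2 - 4*p*q/3 - 7*q^3/9 + 2*q^2/3}; counting standard monomials gives mu = 7. Corank 2; j^3 = -(p - q)^3 is a perfect cube, so E-series; the 4-jet and mu = 7 give E_7. f is A_7 but g is E_7, hence not right-equivalent.

No.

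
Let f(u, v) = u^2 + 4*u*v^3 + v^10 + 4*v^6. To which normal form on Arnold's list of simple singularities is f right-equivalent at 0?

A_{9}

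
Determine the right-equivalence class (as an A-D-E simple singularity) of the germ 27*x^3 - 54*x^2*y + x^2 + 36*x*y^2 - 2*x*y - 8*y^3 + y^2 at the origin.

The Hessian of f at 0 has rank 1. Corank 1: A-series; mu = 2 gives A_2.

A2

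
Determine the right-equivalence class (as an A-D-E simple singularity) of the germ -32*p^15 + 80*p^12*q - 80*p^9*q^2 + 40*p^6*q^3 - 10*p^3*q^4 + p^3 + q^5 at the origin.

E_{8}

The Hessian of f at 0 has rank 0. Corank 2; j^3 = p^3 is a perfect cube, so E-series; the 5-jet and mu = 8 give E_8.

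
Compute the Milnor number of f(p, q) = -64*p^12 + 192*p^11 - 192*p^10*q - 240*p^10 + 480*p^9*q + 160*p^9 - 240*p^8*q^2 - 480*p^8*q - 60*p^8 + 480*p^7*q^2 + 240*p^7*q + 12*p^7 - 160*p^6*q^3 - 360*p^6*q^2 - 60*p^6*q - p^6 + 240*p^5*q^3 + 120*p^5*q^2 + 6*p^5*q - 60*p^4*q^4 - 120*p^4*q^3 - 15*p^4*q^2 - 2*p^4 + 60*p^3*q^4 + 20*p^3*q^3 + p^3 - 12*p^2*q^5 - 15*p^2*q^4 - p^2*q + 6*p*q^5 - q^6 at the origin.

7

The Hessian of f at 0 has rank 0. Corank 2; j^3 = p^2*(p - q) has shape L^2 M (L != M), so D-series; mu = 7 gives D_7.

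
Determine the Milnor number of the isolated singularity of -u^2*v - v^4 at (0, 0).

The Hessian of f at 0 is [[0, 0], [0, 0]] with rank 0, so corank 2. A Groebner basis of the Jacobian ideal J(f) in C{u,v} is {u^3, u^2/4 + v^3, u*v}; counting standard monomials gives mu = 5. Corank 2; j^3 = -u^2*v has shape L^2 M (L != M), so D-series; mu = 5 gives D_5.

5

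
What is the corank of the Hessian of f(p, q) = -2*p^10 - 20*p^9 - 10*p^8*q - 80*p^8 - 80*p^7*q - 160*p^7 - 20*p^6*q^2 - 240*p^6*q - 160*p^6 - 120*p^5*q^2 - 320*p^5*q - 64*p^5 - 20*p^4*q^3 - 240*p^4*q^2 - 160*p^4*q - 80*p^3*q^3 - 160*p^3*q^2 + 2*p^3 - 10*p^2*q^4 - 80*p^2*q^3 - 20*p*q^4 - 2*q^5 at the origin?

2

Hessian at 0 has rank 0.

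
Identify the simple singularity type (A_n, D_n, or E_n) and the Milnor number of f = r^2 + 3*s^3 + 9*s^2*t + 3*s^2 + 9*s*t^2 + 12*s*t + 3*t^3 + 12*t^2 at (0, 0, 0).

Type A_{2}, Milnor number mu = 2.

The Hessian of f at 0 has rank 2. Corank 1: A-series; mu = 2 gives A_2.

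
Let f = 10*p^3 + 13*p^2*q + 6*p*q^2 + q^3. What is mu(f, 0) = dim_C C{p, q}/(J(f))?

The Hessian of f at 0 has rank 0. Corank 2; j^3 = (2*p + q)*(5*p^2 + 4*p*q + q^2) splits into three distinct lines over C (the quadratic factor has nonzero discriminant), so D_4.

4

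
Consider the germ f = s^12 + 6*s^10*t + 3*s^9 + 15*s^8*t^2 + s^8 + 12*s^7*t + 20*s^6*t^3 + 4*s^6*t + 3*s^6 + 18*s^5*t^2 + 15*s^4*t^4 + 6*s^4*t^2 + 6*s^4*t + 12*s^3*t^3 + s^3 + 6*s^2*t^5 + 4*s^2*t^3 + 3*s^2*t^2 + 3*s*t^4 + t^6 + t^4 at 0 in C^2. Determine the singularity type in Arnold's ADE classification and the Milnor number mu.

The Hessian of f at 0 has rank 0. Corank 2; j^3 = s^3 is a perfect cube, so E-series; the 4-jet and mu = 6 give E_6.

Type E_6, Milnor number mu = 6.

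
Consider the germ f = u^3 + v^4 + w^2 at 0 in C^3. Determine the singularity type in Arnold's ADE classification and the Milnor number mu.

Type E_{6}, Milnor number mu = 6.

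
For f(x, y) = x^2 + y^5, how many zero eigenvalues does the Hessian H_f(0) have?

1

Hessian at 0 has rank 1.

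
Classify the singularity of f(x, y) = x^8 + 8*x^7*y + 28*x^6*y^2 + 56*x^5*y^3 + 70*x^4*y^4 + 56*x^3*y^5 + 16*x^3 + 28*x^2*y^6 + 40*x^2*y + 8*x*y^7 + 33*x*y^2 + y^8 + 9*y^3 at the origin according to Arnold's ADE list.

The Hessian of f at 0 has rank 0. Corank 2; j^3 = (x + y)*(4*x + 3*y)^2 has shape L^2 M (L != M), so D-series; mu = 9 gives D_9.

D9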